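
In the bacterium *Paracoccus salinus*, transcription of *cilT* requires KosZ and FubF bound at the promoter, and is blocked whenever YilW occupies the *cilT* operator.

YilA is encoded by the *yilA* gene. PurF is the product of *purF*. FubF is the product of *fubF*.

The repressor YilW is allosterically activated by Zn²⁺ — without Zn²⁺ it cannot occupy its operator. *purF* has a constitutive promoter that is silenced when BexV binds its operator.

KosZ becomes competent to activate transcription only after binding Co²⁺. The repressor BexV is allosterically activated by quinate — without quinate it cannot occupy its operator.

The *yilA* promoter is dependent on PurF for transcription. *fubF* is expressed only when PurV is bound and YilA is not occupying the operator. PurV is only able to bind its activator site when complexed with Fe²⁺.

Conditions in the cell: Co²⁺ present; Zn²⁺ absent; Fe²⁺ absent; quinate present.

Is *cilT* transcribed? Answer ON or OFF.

OFF

Zn²⁺ is absent, so YilW is inactive.
Co²⁺ is present, so KosZ is active.
Quinate is present, so BexV is active.
With repressor BexV bound, *purF* is not transcribed.
So PurF is not produced.
Required activator PurF is absent, so *yilA* is not transcribed.
So YilA is not produced.
Fe²⁺ is absent, so PurV is inactive.
Required activator PurV is absent, so *fubF* is not transcribed.
So FubF is not produced.
Required activator FubF is absent, so *cilT* is not transcribed.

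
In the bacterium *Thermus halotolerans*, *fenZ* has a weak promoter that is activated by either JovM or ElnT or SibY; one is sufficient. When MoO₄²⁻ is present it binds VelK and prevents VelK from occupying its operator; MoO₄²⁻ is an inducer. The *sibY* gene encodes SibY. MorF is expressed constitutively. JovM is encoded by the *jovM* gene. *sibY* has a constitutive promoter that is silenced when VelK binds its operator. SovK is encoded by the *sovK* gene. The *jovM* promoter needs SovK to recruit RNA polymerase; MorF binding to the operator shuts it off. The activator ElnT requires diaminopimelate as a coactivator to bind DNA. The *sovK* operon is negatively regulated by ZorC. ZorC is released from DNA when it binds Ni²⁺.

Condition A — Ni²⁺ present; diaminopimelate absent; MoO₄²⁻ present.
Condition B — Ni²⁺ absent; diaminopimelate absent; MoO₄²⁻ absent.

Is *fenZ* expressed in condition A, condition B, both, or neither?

A only

Condition A:
Ni²⁺ is present, so ZorC is inactive.
With no repressor bound, *sovK* is transcribed.
So SovK is produced and active.
MorF is produced constitutively and is active.
With repressor MorF bound, *jovM* is not transcribed.
So JovM is not produced.
Diaminopimelate is absent, so ElnT is inactive.
MoO₄²⁻ is present, so VelK is inactive.
With no repressor bound, *sibY* is transcribed.
So SibY is produced and active.
Activator SibY is present, so *fenZ* is transcribed.
→ *fenZ* is ON in A.
Condition B:
Ni²⁺ is absent, so ZorC is active.
With repressor ZorC bound, *sovK* is not transcribed.
So SovK is not produced.
MorF is produced constitutively and is active.
With repressor MorF bound, *jovM* is not transcribed.
So JovM is not produced.
Diaminopimelate is absent, so ElnT is inactive.
MoO₄²⁻ is absent, so VelK is active.
With repressor VelK bound, *sibY* is not transcribed.
So SibY is not produced.
No activator is available at the *fenZ* promoter, so *fenZ* is not transcribed.
→ *fenZ* is OFF in B.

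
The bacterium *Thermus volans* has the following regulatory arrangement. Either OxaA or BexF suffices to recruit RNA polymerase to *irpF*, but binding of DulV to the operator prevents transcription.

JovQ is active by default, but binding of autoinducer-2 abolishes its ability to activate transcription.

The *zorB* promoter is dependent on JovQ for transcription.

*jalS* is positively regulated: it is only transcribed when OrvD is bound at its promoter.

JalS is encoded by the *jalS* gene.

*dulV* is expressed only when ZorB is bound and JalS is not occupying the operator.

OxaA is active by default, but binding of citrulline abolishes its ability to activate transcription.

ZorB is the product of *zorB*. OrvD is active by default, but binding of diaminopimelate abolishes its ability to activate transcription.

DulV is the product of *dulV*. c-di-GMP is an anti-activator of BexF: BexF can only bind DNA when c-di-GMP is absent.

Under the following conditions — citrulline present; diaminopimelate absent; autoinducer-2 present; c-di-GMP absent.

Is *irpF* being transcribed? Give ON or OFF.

ON

Citrulline is present, so OxaA is inactive.
Autoinducer-2 is present, so JovQ is inactive.
Required activator JovQ is absent, so *zorB* is not transcribed.
So ZorB is not produced.
Diaminopimelate is absent, so OrvD is active.
No repressor is bound and OrvD is active, so *jalS* is transcribed.
So JalS is produced and active.
With repressor JalS bound, *dulV* is not transcribed.
So DulV is not produced.
c-di-GMP is absent, so BexF is active.
Activator BexF is present, so *irpF* is transcribed.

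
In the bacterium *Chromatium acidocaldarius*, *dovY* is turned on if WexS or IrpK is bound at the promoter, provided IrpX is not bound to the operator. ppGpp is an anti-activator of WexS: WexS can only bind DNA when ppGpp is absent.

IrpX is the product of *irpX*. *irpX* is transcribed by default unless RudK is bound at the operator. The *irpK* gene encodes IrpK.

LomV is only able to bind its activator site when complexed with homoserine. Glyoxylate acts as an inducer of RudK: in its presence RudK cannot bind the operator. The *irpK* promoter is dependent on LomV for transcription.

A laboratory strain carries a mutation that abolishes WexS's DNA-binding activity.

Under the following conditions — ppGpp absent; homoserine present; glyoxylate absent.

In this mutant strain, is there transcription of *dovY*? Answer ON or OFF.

WexS is non-functional in this strain, so it has no effect.
Homoserine is present, so LomV is active.
No repressor is bound and LomV is active, so *irpK* is transcribed.
So IrpK is produced and active.
Glyoxylate is absent, so RudK is active.
With repressor RudK bound, *irpX* is not transcribed.
So IrpX is not produced.
Activator IrpK is present, so *dovY* is transcribed.

ON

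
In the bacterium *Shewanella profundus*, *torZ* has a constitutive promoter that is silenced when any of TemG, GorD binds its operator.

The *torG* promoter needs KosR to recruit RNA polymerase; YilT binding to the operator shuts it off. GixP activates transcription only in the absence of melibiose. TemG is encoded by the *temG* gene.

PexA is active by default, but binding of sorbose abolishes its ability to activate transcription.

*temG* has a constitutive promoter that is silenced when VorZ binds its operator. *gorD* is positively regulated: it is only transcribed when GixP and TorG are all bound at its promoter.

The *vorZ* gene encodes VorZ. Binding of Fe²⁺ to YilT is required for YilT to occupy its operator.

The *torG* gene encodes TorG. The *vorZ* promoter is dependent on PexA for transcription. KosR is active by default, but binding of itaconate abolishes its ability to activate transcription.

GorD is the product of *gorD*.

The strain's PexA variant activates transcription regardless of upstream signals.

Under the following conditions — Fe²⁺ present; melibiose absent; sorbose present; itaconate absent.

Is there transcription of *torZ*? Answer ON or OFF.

PexA is constitutively active in this strain.
No repressor is bound and PexA is active, so *vorZ* is transcribed.
So VorZ is produced and active.
With repressor VorZ bound, *temG* is not transcribed.
So TemG is not produced.
Melibiose is absent, so GixP is active.
Itaconate is absent, so KosR is active.
Fe²⁺ is present, so YilT is active.
With repressor YilT bound, *torG* is not transcribed.
So TorG is not produced.
Required activator TorG is absent, so *gorD* is not transcribed.
So GorD is not produced.
With no repressor bound, *torZ* is transcribed.

ON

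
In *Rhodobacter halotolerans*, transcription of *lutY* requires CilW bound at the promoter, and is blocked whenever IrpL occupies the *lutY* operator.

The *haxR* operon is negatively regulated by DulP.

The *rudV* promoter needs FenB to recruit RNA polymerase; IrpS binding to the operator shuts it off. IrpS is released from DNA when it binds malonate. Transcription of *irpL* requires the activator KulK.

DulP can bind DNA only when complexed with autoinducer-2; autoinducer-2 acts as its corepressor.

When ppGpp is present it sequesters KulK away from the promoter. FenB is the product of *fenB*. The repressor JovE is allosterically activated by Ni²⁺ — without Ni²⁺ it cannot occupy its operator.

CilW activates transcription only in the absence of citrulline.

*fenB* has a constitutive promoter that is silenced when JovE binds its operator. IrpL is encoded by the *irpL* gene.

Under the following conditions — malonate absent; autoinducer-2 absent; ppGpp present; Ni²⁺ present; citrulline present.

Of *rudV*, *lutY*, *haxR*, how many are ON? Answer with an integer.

Malonate is absent, so IrpS is active.
Ni²⁺ is present, so JovE is active.
With repressor JovE bound, *fenB* is not transcribed.
So FenB is not produced.
With repressor IrpS bound, *rudV* is not transcribed.
→ *rudV* is OFF.
Citrulline is present, so CilW is inactive.
ppGpp is present, so KulK is inactive.
Required activator KulK is absent, so *irpL* is not transcribed.
So IrpL is not produced.
Required activator CilW is absent, so *lutY* is not transcribed.
→ *lutY* is OFF.
Autoinducer-2 is absent, so DulP is inactive.
With no repressor bound, *haxR* is transcribed.
→ *haxR* is ON.
1 of the 3 genes is transcribed.

1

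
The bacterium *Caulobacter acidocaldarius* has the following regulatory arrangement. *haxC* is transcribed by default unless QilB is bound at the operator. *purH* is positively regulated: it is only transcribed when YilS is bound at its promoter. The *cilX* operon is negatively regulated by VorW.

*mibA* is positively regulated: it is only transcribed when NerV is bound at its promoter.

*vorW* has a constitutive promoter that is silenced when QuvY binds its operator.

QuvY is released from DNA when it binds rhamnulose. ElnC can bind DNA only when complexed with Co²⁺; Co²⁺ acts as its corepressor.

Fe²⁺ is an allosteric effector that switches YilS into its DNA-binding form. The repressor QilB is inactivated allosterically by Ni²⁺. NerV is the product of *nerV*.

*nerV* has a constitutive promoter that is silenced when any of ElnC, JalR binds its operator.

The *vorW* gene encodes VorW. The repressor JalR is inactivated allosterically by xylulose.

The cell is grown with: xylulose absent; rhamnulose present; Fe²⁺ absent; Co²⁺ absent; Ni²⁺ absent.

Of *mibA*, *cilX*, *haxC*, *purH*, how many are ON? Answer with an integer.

Co²⁺ is absent, so ElnC is inactive.
Xylulose is absent, so JalR is active.
With repressor JalR bound, *nerV* is not transcribed.
So NerV is not produced.
Required activator NerV is absent, so *mibA* is not transcribed.
→ *mibA* is OFF.
Rhamnulose is present, so QuvY is inactive.
With no repressor bound, *vorW* is transcribed.
So VorW is produced and active.
With repressor VorW bound, *cilX* is not transcribed.
→ *cilX* is OFF.
Ni²⁺ is absent, so QilB is active.
With repressor QilB bound, *haxC* is not transcribed.
→ *haxC* is OFF.
Fe²⁺ is absent, so YilS is inactive.
Required activator YilS is absent, so *purH* is not transcribed.
→ *purH* is OFF.
0 of the 4 genes are transcribed.

0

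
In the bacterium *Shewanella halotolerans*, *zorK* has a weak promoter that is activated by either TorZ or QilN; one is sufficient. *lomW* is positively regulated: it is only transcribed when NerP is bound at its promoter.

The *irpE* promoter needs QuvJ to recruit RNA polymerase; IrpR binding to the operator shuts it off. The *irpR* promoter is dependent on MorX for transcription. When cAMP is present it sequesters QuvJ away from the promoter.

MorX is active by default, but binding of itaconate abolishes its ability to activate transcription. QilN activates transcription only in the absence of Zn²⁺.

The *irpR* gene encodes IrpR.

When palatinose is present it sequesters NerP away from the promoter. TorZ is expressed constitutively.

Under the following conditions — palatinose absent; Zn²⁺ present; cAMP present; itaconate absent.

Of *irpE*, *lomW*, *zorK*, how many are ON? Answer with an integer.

2

cAMP is present, so QuvJ is inactive.
Itaconate is absent, so MorX is active.
No repressor is bound and MorX is active, so *irpR* is transcribed.
So IrpR is produced and active.
With repressor IrpR bound, *irpE* is not transcribed.
→ *irpE* is OFF.
Palatinose is absent, so NerP is active.
No repressor is bound and NerP is active, so *lomW* is transcribed.
→ *lomW* is ON.
TorZ is produced constitutively and is active.
Zn²⁺ is present, so QilN is inactive.
Activator TorZ is present, so *zorK* is transcribed.
→ *zorK* is ON.
2 of the 3 genes are transcribed.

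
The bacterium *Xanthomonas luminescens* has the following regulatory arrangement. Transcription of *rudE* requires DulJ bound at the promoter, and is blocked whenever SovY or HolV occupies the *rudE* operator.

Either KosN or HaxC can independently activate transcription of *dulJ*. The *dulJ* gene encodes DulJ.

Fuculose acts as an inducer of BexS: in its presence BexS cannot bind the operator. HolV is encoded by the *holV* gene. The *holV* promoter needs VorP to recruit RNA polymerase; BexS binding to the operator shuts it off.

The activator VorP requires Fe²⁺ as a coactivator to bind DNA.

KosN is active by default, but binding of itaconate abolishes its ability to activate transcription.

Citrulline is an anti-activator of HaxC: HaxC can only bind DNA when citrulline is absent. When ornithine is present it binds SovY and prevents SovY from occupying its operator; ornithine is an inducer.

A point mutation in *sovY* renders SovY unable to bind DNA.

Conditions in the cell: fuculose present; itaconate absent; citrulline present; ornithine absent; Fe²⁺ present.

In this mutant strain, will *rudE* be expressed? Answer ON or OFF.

OFF

Itaconate is absent, so KosN is active.
Citrulline is present, so HaxC is inactive.
Activator KosN is present, so *dulJ* is transcribed.
So DulJ is produced and active.
SovY is non-functional in this strain, so it has no effect.
Fuculose is present, so BexS is inactive.
Fe²⁺ is present, so VorP is active.
No repressor is bound and VorP is active, so *holV* is transcribed.
So HolV is produced and active.
With repressor HolV bound, *rudE* is not transcribed.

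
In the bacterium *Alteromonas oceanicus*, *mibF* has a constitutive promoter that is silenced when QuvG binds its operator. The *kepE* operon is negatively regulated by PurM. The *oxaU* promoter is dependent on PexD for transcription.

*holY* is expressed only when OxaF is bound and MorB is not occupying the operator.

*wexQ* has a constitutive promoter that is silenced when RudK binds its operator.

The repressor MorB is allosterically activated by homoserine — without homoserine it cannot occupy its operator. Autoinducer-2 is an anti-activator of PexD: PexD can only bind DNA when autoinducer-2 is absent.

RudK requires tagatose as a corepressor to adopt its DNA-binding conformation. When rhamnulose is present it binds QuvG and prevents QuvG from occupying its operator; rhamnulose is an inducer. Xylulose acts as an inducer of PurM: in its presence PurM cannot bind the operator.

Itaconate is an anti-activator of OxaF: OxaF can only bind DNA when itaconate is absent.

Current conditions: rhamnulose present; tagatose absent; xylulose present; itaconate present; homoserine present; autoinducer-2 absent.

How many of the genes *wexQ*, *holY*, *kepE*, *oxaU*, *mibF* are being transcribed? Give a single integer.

Tagatose is absent, so RudK is inactive.
With no repressor bound, *wexQ* is transcribed.
→ *wexQ* is ON.
Itaconate is present, so OxaF is inactive.
Homoserine is present, so MorB is active.
With repressor MorB bound, *holY* is not transcribed.
→ *holY* is OFF.
Xylulose is present, so PurM is inactive.
With no repressor bound, *kepE* is transcribed.
→ *kepE* is ON.
Autoinducer-2 is absent, so PexD is active.
No repressor is bound and PexD is active, so *oxaU* is transcribed.
→ *oxaU* is ON.
Rhamnulose is present, so QuvG is inactive.
With no repressor bound, *mibF* is transcribed.
→ *mibF* is ON.
4 of the 5 genes are transcribed.

4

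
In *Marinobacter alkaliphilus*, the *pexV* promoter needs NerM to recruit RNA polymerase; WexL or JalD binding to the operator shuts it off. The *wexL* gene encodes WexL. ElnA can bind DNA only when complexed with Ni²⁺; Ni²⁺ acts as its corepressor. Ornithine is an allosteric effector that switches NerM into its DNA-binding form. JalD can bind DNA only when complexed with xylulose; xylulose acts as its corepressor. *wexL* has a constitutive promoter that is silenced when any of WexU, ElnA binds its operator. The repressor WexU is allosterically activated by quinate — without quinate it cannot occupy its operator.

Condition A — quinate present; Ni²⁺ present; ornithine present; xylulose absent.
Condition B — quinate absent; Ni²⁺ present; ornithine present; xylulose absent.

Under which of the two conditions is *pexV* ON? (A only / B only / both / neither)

Condition A:
Quinate is present, so WexU is active.
Ni²⁺ is present, so ElnA is active.
With repressor WexU bound, *wexL* is not transcribed.
So WexL is not produced.
Ornithine is present, so NerM is active.
Xylulose is absent, so JalD is inactive.
No repressor is bound and NerM is active, so *pexV* is transcribed.
→ *pexV* is ON in A.
Condition B:
Quinate is absent, so WexU is inactive.
Ni²⁺ is present, so ElnA is active.
With repressor ElnA bound, *wexL* is not transcribed.
So WexL is not produced.
Ornithine is present, so NerM is active.
Xylulose is absent, so JalD is inactive.
No repressor is bound and NerM is active, so *pexV* is transcribed.
→ *pexV* is ON in B.

both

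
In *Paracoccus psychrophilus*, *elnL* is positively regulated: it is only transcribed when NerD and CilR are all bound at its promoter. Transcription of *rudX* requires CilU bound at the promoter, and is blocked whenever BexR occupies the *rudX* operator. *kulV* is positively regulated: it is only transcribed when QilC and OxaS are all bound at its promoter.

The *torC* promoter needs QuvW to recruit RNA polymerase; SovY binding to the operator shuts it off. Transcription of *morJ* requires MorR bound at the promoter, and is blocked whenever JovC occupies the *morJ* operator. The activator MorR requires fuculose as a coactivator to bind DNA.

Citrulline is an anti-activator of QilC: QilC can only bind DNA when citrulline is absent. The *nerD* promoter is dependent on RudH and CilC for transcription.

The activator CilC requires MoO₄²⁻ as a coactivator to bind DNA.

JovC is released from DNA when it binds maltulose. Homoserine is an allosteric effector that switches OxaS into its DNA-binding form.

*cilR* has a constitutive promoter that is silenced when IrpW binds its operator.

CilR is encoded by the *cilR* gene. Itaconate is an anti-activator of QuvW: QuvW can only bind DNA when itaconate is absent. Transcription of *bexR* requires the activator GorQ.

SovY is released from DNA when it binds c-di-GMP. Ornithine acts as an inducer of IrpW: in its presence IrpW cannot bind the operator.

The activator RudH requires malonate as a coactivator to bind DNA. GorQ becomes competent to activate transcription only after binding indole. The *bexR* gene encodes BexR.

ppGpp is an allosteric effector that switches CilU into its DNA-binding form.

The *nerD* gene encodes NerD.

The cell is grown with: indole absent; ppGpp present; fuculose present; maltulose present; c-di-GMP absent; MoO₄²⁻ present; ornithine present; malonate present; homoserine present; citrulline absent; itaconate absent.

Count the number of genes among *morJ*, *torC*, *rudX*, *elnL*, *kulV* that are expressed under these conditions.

4

Maltulose is present, so JovC is inactive.
Fuculose is present, so MorR is active.
No repressor is bound and MorR is active, so *morJ* is transcribed.
→ *morJ* is ON.
c-di-GMP is absent, so SovY is active.
Itaconate is absent, so QuvW is active.
With repressor SovY bound, *torC* is not transcribed.
→ *torC* is OFF.
ppGpp is present, so CilU is active.
Indole is absent, so GorQ is inactive.
Required activator GorQ is absent, so *bexR* is not transcribed.
So BexR is not produced.
No repressor is bound and CilU is active, so *rudX* is transcribed.
→ *rudX* is ON.
Malonate is present, so RudH is active.
MoO₄²⁻ is present, so CilC is active.
No repressor is bound and RudH and CilC are active, so *nerD* is transcribed.
So NerD is produced and active.
Ornithine is present, so IrpW is inactive.
With no repressor bound, *cilR* is transcribed.
So CilR is produced and active.
No repressor is bound and NerD and CilR are active, so *elnL* is transcribed.
→ *elnL* is ON.
Citrulline is absent, so QilC is active.
Homoserine is present, so OxaS is active.
No repressor is bound and QilC and OxaS are active, so *kulV* is transcribed.
→ *kulV* is ON.
4 of the 5 genes are transcribed.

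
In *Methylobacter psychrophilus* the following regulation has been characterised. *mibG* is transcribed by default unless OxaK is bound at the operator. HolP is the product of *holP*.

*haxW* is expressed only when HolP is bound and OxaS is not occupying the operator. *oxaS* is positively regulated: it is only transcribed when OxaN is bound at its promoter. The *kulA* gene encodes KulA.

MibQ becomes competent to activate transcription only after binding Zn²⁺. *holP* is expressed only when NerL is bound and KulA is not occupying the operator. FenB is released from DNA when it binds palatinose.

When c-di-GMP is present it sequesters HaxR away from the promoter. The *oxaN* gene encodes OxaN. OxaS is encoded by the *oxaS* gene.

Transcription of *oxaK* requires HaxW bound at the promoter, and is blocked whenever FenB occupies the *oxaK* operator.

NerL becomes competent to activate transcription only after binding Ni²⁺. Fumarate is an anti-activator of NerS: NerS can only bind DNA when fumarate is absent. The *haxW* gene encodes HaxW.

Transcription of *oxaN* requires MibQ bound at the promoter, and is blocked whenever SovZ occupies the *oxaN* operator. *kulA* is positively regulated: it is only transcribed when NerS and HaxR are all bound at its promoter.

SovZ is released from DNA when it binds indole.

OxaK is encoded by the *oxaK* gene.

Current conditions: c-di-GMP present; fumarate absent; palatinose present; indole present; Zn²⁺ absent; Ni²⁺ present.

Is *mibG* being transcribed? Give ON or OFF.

Indole is present, so SovZ is inactive.
Zn²⁺ is absent, so MibQ is inactive.
Required activator MibQ is absent, so *oxaN* is not transcribed.
So OxaN is not produced.
Required activator OxaN is absent, so *oxaS* is not transcribed.
So OxaS is not produced.
Fumarate is absent, so NerS is active.
c-di-GMP is present, so HaxR is inactive.
Required activator HaxR is absent, so *kulA* is not transcribed.
So KulA is not produced.
Ni²⁺ is present, so NerL is active.
No repressor is bound and NerL is active, so *holP* is transcribed.
So HolP is produced and active.
No repressor is bound and HolP is active, so *haxW* is transcribed.
So HaxW is produced and active.
Palatinose is present, so FenB is inactive.
No repressor is bound and HaxW is active, so *oxaK* is transcribed.
So OxaK is produced and active.
With repressor OxaK bound, *mibG* is not transcribed.

OFF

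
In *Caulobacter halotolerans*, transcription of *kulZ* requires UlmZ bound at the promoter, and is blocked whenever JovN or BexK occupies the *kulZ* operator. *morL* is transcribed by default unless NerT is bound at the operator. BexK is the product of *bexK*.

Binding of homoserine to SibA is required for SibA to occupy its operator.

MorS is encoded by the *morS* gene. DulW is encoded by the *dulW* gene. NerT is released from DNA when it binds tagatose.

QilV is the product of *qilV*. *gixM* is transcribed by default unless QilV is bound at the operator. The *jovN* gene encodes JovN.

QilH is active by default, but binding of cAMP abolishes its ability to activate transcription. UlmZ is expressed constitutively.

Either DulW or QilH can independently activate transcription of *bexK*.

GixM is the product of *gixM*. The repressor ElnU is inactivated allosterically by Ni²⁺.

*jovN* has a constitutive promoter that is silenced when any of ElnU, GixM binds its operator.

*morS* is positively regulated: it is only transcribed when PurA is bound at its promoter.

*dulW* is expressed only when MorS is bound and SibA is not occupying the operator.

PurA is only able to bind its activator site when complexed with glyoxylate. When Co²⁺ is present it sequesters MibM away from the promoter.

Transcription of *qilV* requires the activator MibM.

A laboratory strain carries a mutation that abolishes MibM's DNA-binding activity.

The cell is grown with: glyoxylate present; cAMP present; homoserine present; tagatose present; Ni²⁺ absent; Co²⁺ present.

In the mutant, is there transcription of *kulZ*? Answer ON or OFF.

UlmZ is produced constitutively and is active.
Ni²⁺ is absent, so ElnU is active.
MibM is non-functional in this strain, so it has no effect.
Required activator MibM is absent, so *qilV* is not transcribed.
So QilV is not produced.
With no repressor bound, *gixM* is transcribed.
So GixM is produced and active.
With repressor ElnU bound, *jovN* is not transcribed.
So JovN is not produced.
Homoserine is present, so SibA is active.
Glyoxylate is present, so PurA is active.
No repressor is bound and PurA is active, so *morS* is transcribed.
So MorS is produced and active.
With repressor SibA bound, *dulW* is not transcribed.
So DulW is not produced.
cAMP is present, so QilH is inactive.
No activator is available at the *bexK* promoter, so *bexK* is not transcribed.
So BexK is not produced.
No repressor is bound and UlmZ is active, so *kulZ* is transcribed.

ON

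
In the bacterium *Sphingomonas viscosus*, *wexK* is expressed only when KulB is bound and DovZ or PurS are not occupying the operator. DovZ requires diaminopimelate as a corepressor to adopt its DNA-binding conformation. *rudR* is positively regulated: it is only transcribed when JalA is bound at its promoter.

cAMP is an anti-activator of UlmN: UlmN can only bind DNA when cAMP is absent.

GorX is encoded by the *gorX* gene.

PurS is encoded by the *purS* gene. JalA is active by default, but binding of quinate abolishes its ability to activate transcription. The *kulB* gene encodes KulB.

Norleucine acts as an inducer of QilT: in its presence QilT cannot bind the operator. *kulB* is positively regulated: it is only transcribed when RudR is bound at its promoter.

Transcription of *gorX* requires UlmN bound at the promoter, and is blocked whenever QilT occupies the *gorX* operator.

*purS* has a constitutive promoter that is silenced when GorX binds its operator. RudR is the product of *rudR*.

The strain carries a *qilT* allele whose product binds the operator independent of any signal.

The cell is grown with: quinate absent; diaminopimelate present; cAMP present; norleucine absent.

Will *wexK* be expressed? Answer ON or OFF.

OFF

Quinate is absent, so JalA is active.
No repressor is bound and JalA is active, so *rudR* is transcribed.
So RudR is produced and active.
No repressor is bound and RudR is active, so *kulB* is transcribed.
So KulB is produced and active.
Diaminopimelate is present, so DovZ is active.
QilT is constitutively active in this strain.
cAMP is present, so UlmN is inactive.
With repressor QilT bound, *gorX* is not transcribed.
So GorX is not produced.
With no repressor bound, *purS* is transcribed.
So PurS is produced and active.
With repressor DovZ bound, *wexK* is not transcribed.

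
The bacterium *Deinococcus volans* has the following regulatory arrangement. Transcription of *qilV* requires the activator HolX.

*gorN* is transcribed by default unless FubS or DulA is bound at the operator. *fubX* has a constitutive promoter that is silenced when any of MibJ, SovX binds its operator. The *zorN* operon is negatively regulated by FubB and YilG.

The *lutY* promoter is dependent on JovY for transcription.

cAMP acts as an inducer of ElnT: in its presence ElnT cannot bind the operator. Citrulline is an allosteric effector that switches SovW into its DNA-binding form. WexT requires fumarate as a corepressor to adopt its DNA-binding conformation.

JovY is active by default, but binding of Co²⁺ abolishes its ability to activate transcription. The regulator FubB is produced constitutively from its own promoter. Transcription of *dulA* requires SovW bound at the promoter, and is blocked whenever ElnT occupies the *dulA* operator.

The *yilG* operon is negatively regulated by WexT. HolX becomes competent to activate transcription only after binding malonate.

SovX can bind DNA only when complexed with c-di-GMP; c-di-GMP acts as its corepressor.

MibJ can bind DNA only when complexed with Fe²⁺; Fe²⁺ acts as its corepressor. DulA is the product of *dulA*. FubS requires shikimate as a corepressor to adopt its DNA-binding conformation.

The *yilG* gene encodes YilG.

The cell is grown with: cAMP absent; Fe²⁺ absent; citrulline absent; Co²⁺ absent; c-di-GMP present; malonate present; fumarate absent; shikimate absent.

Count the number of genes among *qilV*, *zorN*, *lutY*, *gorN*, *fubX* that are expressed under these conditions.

3

Malonate is present, so HolX is active.
No repressor is bound and HolX is active, so *qilV* is transcribed.
→ *qilV* is ON.
FubB is produced constitutively and is active.
Fumarate is absent, so WexT is inactive.
With no repressor bound, *yilG* is transcribed.
So YilG is produced and active.
With repressor FubB bound, *zorN* is not transcribed.
→ *zorN* is OFF.
Co²⁺ is absent, so JovY is active.
No repressor is bound and JovY is active, so *lutY* is transcribed.
→ *lutY* is ON.
Shikimate is absent, so FubS is inactive.
cAMP is absent, so ElnT is active.
Citrulline is absent, so SovW is inactive.
With repressor ElnT bound, *dulA* is not transcribed.
So DulA is not produced.
With no repressor bound, *gorN* is transcribed.
→ *gorN* is ON.
Fe²⁺ is absent, so MibJ is inactive.
c-di-GMP is present, so SovX is active.
With repressor SovX bound, *fubX* is not transcribed.
→ *fubX* is OFF.
3 of the 5 genes are transcribed.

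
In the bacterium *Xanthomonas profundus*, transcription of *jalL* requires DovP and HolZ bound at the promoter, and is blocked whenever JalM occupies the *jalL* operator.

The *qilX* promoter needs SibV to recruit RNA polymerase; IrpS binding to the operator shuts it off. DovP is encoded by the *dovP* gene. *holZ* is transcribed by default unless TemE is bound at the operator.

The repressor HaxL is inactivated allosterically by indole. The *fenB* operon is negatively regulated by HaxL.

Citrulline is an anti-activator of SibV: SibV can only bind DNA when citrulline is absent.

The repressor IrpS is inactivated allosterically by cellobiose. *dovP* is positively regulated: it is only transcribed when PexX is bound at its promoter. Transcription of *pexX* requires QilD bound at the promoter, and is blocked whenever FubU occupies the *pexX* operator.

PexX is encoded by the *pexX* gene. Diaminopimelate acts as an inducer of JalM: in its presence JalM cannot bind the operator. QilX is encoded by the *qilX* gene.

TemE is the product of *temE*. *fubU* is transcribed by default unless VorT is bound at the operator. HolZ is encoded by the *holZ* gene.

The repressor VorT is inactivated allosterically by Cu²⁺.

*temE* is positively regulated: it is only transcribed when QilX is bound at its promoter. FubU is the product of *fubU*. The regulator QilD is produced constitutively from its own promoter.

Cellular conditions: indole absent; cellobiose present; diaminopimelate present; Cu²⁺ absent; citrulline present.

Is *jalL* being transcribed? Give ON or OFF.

Diaminopimelate is present, so JalM is inactive.
Cu²⁺ is absent, so VorT is active.
With repressor VorT bound, *fubU* is not transcribed.
So FubU is not produced.
QilD is produced constitutively and is active.
No repressor is bound and QilD is active, so *pexX* is transcribed.
So PexX is produced and active.
No repressor is bound and PexX is active, so *dovP* is transcribed.
So DovP is produced and active.
Citrulline is present, so SibV is inactive.
Cellobiose is present, so IrpS is inactive.
Required activator SibV is absent, so *qilX* is not transcribed.
So QilX is not produced.
Required activator QilX is absent, so *temE* is not transcribed.
So TemE is not produced.
With no repressor bound, *holZ* is transcribed.
So HolZ is produced and active.
No repressor is bound and DovP and HolZ are active, so *jalL* is transcribed.

ON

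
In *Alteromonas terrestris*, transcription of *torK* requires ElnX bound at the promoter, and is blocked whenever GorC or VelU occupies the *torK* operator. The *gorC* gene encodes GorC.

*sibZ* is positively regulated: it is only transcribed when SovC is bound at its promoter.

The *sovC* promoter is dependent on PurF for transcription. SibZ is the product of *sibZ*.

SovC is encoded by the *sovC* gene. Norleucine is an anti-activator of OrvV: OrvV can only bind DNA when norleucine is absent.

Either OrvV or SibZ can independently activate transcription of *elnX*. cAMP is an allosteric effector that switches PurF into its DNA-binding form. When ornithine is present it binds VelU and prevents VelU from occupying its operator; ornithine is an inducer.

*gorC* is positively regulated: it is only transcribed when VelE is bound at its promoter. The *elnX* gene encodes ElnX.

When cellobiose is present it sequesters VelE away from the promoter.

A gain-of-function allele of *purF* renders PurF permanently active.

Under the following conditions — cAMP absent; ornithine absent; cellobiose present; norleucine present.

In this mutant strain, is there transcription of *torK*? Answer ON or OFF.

OFF

Cellobiose is present, so VelE is inactive.
Required activator VelE is absent, so *gorC* is not transcribed.
So GorC is not produced.
Ornithine is absent, so VelU is active.
Norleucine is present, so OrvV is inactive.
PurF is constitutively active in this strain.
No repressor is bound and PurF is active, so *sovC* is transcribed.
So SovC is produced and active.
No repressor is bound and SovC is active, so *sibZ* is transcribed.
So SibZ is produced and active.
Activator SibZ is present, so *elnX* is transcribed.
So ElnX is produced and active.
With repressor VelU bound, *torK* is not transcribed.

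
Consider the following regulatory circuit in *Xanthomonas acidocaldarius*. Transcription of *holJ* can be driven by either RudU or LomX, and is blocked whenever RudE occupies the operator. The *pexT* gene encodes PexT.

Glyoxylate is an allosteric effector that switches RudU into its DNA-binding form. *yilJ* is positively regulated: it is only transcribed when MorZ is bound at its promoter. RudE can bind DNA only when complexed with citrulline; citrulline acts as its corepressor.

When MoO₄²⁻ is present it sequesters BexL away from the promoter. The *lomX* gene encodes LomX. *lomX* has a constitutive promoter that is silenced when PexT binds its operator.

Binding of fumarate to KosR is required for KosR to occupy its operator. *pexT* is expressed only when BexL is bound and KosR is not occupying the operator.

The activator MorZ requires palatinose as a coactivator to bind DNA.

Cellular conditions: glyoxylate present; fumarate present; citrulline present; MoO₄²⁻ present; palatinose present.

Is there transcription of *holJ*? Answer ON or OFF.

OFF

Glyoxylate is present, so RudU is active.
Citrulline is present, so RudE is active.
MoO₄²⁻ is present, so BexL is inactive.
Fumarate is present, so KosR is active.
With repressor KosR bound, *pexT* is not transcribed.
So PexT is not produced.
With no repressor bound, *lomX* is transcribed.
So LomX is produced and active.
With repressor RudE bound, *holJ* is not transcribed.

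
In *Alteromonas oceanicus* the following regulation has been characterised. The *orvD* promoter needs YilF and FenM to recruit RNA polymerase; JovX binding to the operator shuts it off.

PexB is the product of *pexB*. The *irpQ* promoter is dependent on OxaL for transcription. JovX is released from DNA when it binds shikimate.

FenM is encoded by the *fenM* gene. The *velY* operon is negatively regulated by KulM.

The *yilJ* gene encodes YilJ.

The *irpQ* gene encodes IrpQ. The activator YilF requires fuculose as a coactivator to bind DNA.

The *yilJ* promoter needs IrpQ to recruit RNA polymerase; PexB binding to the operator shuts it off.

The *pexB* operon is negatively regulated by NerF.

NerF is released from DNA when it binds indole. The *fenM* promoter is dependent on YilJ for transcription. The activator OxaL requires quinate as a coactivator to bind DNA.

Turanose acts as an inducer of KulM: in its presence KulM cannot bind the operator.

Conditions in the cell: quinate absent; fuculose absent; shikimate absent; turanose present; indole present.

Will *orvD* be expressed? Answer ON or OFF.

OFF

Fuculose is absent, so YilF is inactive.
Quinate is absent, so OxaL is inactive.
Required activator OxaL is absent, so *irpQ* is not transcribed.
So IrpQ is not produced.
Indole is present, so NerF is inactive.
With no repressor bound, *pexB* is transcribed.
So PexB is produced and active.
With repressor PexB bound, *yilJ* is not transcribed.
So YilJ is not produced.
Required activator YilJ is absent, so *fenM* is not transcribed.
So FenM is not produced.
Shikimate is absent, so JovX is active.
With repressor JovX bound, *orvD* is not transcribed.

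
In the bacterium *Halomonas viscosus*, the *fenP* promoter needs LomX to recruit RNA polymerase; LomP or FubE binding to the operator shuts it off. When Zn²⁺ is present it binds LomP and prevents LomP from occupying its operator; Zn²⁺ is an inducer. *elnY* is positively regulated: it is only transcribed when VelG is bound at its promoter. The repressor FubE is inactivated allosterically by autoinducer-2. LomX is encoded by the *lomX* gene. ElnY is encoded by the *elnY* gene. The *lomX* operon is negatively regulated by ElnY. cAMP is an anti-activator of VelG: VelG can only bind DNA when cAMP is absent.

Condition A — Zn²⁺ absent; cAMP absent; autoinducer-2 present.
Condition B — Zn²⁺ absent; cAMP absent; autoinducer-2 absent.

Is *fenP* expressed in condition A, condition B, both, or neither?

neither

Condition A:
Zn²⁺ is absent, so LomP is active.
cAMP is absent, so VelG is active.
No repressor is bound and VelG is active, so *elnY* is transcribed.
So ElnY is produced and active.
With repressor ElnY bound, *lomX* is not transcribed.
So LomX is not produced.
Autoinducer-2 is present, so FubE is inactive.
With repressor LomP bound, *fenP* is not transcribed.
→ *fenP* is OFF in A.
Condition B:
Zn²⁺ is absent, so LomP is active.
cAMP is absent, so VelG is active.
No repressor is bound and VelG is active, so *elnY* is transcribed.
So ElnY is produced and active.
With repressor ElnY bound, *lomX* is not transcribed.
So LomX is not produced.
Autoinducer-2 is absent, so FubE is active.
With repressor LomP bound, *fenP* is not transcribed.
→ *fenP* is OFF in B.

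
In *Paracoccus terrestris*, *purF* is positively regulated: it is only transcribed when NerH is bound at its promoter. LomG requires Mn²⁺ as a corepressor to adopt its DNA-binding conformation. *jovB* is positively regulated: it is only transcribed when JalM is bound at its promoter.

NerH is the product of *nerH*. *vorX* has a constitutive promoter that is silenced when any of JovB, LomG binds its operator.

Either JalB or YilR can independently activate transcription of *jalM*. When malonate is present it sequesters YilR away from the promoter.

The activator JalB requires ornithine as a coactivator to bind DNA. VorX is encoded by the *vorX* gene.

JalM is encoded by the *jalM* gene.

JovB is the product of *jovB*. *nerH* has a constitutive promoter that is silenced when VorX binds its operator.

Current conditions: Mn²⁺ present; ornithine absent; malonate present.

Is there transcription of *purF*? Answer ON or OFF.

ON

Ornithine is absent, so JalB is inactive.
Malonate is present, so YilR is inactive.
No activator is available at the *jalM* promoter, so *jalM* is not transcribed.
So JalM is not produced.
Required activator JalM is absent, so *jovB* is not transcribed.
So JovB is not produced.
Mn²⁺ is present, so LomG is active.
With repressor LomG bound, *vorX* is not transcribed.
So VorX is not produced.
With no repressor bound, *nerH* is transcribed.
So NerH is produced and active.
No repressor is bound and NerH is active, so *purF* is transcribed.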